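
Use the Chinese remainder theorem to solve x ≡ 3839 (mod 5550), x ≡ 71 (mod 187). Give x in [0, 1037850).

Write x = 3839 + 5550·k. Then 5550·k ≡ 71 − 3839 ≡ 159 (mod 187).
Need 5550⁻¹ mod 187. Extended Euclid on (187, 127):
187 = 1×127 + 60
127 = 2×60 + 7
60 = 8×7 + 4
7 = 1×4 + 3
4 = 1×3 + 1
3 = 3×1 + 0
Back-substitute:
1 = 4 − 3
1 = −7 + 2·4
1 = 2·60 − 17·7
1 = −17·127 + 36·60
1 = 36·187 − 53·127
5550⁻¹ ≡ 134 (mod 187), so k ≡ 134·159 ≡ 175 (mod 187).
x = 3839 + 5550·175 = 975089.

975089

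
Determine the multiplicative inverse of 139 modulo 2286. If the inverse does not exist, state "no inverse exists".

1069

Run Euclid on (2286, 139):
2286 = 16*139 + 62
139 = 2*62 + 15
62 = 4*15 + 2
15 = 7*2 + 1
2 = 2*1 + 0
Since gcd(139, 2286) = 1, back-substitute to write 1 as a combination:
1 = 15 − 7·2
1 = −7·62 + 29·15
1 = 29·139 − 65·62
1 = −65·2286 + 1069·139
So 139·1069 ≡ 1 (mod 2286).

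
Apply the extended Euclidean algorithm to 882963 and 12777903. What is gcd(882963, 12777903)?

Apply Euclid's algorithm to 12777903 and 882963:
12777903 = 14·882963 + 416421
882963 = 2·416421 + 50121
416421 = 8·50121 + 15453
50121 = 3·15453 + 3762
15453 = 4·3762 + 405
3762 = 9·405 + 117
405 = 3·117 + 54
117 = 2·54 + 9
54 = 6·9 + 0
gcd(882963, 12777903) = 9.
Back-substituting:
9 = 117 − 2·54
9 = −2·405 + 7·117
9 = 7·3762 − 65·405
9 = −65·15453 + 267·3762
9 = 267·50121 − 866·15453
9 = −866·416421 + 7195·50121
9 = 7195·882963 − 15256·416421
9 = −15256·12777903 + 220779·882963
So 9 = (-15256)·12777903 + (220779)·882963.

9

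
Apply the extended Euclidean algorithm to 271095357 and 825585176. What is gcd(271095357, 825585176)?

Apply Euclid's algorithm to 825585176 and 271095357:
825585176 = 3×271095357 + 12299105
271095357 = 22×12299105 + 515047
12299105 = 23×515047 + 453024
515047 = 1×453024 + 62023
453024 = 7×62023 + 18863
62023 = 3×18863 + 5434
18863 = 3×5434 + 2561
5434 = 2×2561 + 312
2561 = 8×312 + 65
312 = 4×65 + 52
65 = 1×52 + 13
52 = 4×13 + 0
gcd(271095357, 825585176) = 13.
Back-substituting:
13 = 65 − 52
13 = −312 + 5·65
13 = 5·2561 − 41·312
13 = −41·5434 + 87·2561
13 = 87·18863 − 302·5434
13 = −302·62023 + 993·18863
13 = 993·453024 − 7253·62023
13 = −7253·515047 + 8246·453024
13 = 8246·12299105 − 196911·515047
13 = −196911·271095357 + 4340288·12299105
13 = 4340288·825585176 − 13217775·271095357
So 13 = (4340288)·825585176 + (-13217775)·271095357.

13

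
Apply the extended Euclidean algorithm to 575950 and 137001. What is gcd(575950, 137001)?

1

Repeated division:
575950 = 4×137001 + 27946
137001 = 4×27946 + 25217
27946 = 1×25217 + 2729
25217 = 9×2729 + 656
2729 = 4×656 + 105
656 = 6×105 + 26
105 = 4×26 + 1
26 = 26×1 + 0
gcd(575950, 137001) = 1.
Working backward:
1 = 105 − 4·26
1 = −4·656 + 25·105
1 = 25·2729 − 104·656
1 = −104·25217 + 961·2729
1 = 961·27946 − 1065·25217
1 = −1065·137001 + 5221·27946
1 = 5221·575950 − 21949·137001
So 1 = (5221)·575950 + (-21949)·137001.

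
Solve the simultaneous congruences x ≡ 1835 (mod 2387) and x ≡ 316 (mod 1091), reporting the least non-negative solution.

2131039

Write x = 1835 + 2387·k. Then 2387·k ≡ 316 − 1835 ≡ 663 (mod 1091).
Need 2387⁻¹ mod 1091. Extended Euclid on (1091, 205):
1091 = 5×205 + 66
205 = 3×66 + 7
66 = 9×7 + 3
7 = 2×3 + 1
3 = 3×1 + 0
Back-substitute:
1 = 7 − 2·3
1 = −2·66 + 19·7
1 = 19·205 − 59·66
1 = −59·1091 + 314·205
2387⁻¹ ≡ 314 (mod 1091), so k ≡ 314·663 ≡ 892 (mod 1091).
x = 1835 + 2387·892 = 2131039.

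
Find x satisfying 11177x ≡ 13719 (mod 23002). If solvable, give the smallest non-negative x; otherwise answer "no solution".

First find gcd(11177, 23002):
23002 = 2·11177 + 648
11177 = 17·648 + 161
648 = 4·161 + 4
161 = 40·4 + 1
4 = 4·1 + 0
gcd = 1, so a unique solution mod 23002 exists.
Back-substitute for the Bézout coefficients:
1 = 161 − 40·4
1 = −40·648 + 161·161
1 = 161·11177 − 2777·648
1 = −2777·23002 + 5715·11177
So 11177·(5715) ≡ 1 (mod 23002), giving 11177⁻¹ ≡ 5715.
x ≡ 11177⁻¹·13719 ≡ 5715·13719 ≡ 13269 (mod 23002).

13269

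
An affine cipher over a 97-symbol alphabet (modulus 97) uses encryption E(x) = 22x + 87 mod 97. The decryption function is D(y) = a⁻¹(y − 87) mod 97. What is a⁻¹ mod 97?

75

Run Euclid on (97, 22):
97 = 4*22 + 9
22 = 2*9 + 4
9 = 2*4 + 1
4 = 4*1 + 0
gcd = 1, so the inverse exists. Back-substitute:
1 = 9 − 2·4
1 = −2·22 + 5·9
1 = 5·97 − 22·22
Thus 22·(-22) ≡ 1 (mod 97); reducing, -22 mod 97 = 75.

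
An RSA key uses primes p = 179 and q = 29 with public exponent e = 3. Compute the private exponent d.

φ(n) = (p−1)(q−1) = 178·28 = 4984.
Need d with 3·d ≡ 1 (mod 4984). Apply the extended Euclidean algorithm:
4984 = 1661×3 + 1
3 = 3×1 + 0
Back-substitute:
1 = 4984 − 1661·3
So 3·(-1661) ≡ 1 (mod 4984), hence d ≡ -1661 ≡ 3323 (mod 4984).

3323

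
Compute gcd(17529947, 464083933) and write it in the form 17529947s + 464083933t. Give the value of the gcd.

1

Repeated division:
464083933 = 26*17529947 + 8305311
17529947 = 2*8305311 + 919325
8305311 = 9*919325 + 31386
919325 = 29*31386 + 9131
31386 = 3*9131 + 3993
9131 = 2*3993 + 1145
3993 = 3*1145 + 558
1145 = 2*558 + 29
558 = 19*29 + 7
29 = 4*7 + 1
7 = 7*1 + 0
gcd(17529947, 464083933) = 1.
Express as a combination:
1 = 29 − 4·7
1 = −4·558 + 77·29
1 = 77·1145 − 158·558
1 = −158·3993 + 551·1145
1 = 551·9131 − 1260·3993
1 = −1260·31386 + 4331·9131
1 = 4331·919325 − 126859·31386
1 = −126859·8305311 + 1146062·919325
1 = 1146062·17529947 − 2418983·8305311
1 = −2418983·464083933 + 64039620·17529947
So 1 = (-2418983)·464083933 + (64039620)·17529947.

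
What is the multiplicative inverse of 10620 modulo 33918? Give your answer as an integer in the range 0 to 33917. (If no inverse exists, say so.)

Euclidean algorithm on 33918, 10620:
33918 = 3*10620 + 2058
10620 = 5*2058 + 330
2058 = 6*330 + 78
330 = 4*78 + 18
78 = 4*18 + 6
18 = 3*6 + 0
The gcd is 6, not 1, hence no inverse exists.

no inverse exists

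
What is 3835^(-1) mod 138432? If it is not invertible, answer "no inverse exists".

20467

Apply the Euclidean algorithm to 138432 and 3835:
138432 = 36·3835 + 372
3835 = 10·372 + 115
372 = 3·115 + 27
115 = 4·27 + 7
27 = 3·7 + 6
7 = 1·6 + 1
6 = 6·1 + 0
The gcd is 1. Working backward:
1 = 7 − 6
1 = −27 + 4·7
1 = 4·115 − 17·27
1 = −17·372 + 55·115
1 = 55·3835 − 567·372
1 = −567·138432 + 20467·3835
So 3835·20467 ≡ 1 (mod 138432).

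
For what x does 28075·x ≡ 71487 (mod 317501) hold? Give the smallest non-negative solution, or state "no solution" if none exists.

First find gcd(28075, 317501):
317501 = 11*28075 + 8676
28075 = 3*8676 + 2047
8676 = 4*2047 + 488
2047 = 4*488 + 95
488 = 5*95 + 13
95 = 7*13 + 4
13 = 3*4 + 1
4 = 4*1 + 0
gcd = 1, so a unique solution mod 317501 exists.
Back-substitute for the Bézout coefficients:
1 = 13 − 3·4
1 = −3·95 + 22·13
1 = 22·488 − 113·95
1 = −113·2047 + 474·488
1 = 474·8676 − 2009·2047
1 = −2009·28075 + 6501·8676
1 = 6501·317501 − 73520·28075
So 28075·(-73520) ≡ 1 (mod 317501), giving 28075⁻¹ ≡ 243981.
x ≡ 28075⁻¹·71487 ≡ 243981·71487 ≡ 187314 (mod 317501).

187314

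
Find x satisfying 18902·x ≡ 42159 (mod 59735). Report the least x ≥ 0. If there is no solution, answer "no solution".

First find gcd(18902, 59735):
59735 = 3·18902 + 3029
18902 = 6·3029 + 728
3029 = 4·728 + 117
728 = 6·117 + 26
117 = 4·26 + 13
26 = 2·13 + 0
gcd = 13 and 13 | 42159, so solutions exist. Divide through by 13: 1454x ≡ 3243 (mod 4595).
Now find 1454⁻¹ mod 4595:
4595 = 3·1454 + 233
1454 = 6·233 + 56
233 = 4·56 + 9
56 = 6·9 + 2
9 = 4·2 + 1
2 = 2·1 + 0
Back-substitute:
1 = 9 − 4·2
1 = −4·56 + 25·9
1 = 25·233 − 104·56
1 = −104·1454 + 649·233
1 = 649·4595 − 2051·1454
So 1454·(-2051) ≡ 1 (mod 4595), i.e. 1454⁻¹ ≡ 2544.
Then x ≡ 2544·3243 ≡ 2167 (mod 4595); the smallest non-negative solution is x = 2167.

2167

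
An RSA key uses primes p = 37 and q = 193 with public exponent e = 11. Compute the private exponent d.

5027

φ(n) = (p−1)(q−1) = 36·192 = 6912.
Need d with 11·d ≡ 1 (mod 6912). Apply the extended Euclidean algorithm:
6912 = 628·11 + 4
11 = 2·4 + 3
4 = 1·3 + 1
3 = 3·1 + 0
Back-substitute:
1 = 4 − 3
1 = −11 + 3·4
1 = 3·6912 − 1885·11
So 11·(-1885) ≡ 1 (mod 6912), hence d ≡ -1885 ≡ 5027 (mod 6912).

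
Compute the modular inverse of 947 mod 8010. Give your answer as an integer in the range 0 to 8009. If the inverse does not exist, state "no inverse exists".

Apply the Euclidean algorithm to 8010 and 947:
8010 = 8*947 + 434
947 = 2*434 + 79
434 = 5*79 + 39
79 = 2*39 + 1
39 = 39*1 + 0
gcd = 1, so the inverse exists. Back-substitute:
1 = 79 − 2·39
1 = −2·434 + 11·79
1 = 11·947 − 24·434
1 = −24·8010 + 203·947
So 947·203 ≡ 1 (mod 8010).

203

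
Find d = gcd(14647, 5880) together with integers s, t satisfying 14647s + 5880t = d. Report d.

1

Repeated division:
14647 = 2×5880 + 2887
5880 = 2×2887 + 106
2887 = 27×106 + 25
106 = 4×25 + 6
25 = 4×6 + 1
6 = 6×1 + 0
gcd(14647, 5880) = 1.
Express as a combination:
1 = 25 − 4·6
1 = −4·106 + 17·25
1 = 17·2887 − 463·106
1 = −463·5880 + 943·2887
1 = 943·14647 − 2349·5880
So 1 = (943)·14647 + (-2349)·5880.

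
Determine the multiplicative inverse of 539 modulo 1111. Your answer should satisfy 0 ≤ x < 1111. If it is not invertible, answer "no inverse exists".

no inverse exists

Euclidean algorithm on 1111, 539:
1111 = 2×539 + 33
539 = 16×33 + 11
33 = 3×11 + 0
gcd(539, 1111) = 11 ≠ 1, so 539 has no multiplicative inverse modulo 1111.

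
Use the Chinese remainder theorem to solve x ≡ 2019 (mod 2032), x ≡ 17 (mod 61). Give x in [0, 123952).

16243

Write x = 2019 + 2032·k. Then 2032·k ≡ 17 − 2019 ≡ 11 (mod 61).
Need 2032⁻¹ mod 61. Extended Euclid on (61, 19):
61 = 3×19 + 4
19 = 4×4 + 3
4 = 1×3 + 1
3 = 3×1 + 0
Back-substitute:
1 = 4 − 3
1 = −19 + 5·4
1 = 5·61 − 16·19
2032⁻¹ ≡ 45 (mod 61), so k ≡ 45·11 ≡ 7 (mod 61).
x = 2019 + 2032·7 = 16243.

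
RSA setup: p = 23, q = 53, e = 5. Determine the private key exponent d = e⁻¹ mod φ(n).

229

φ(n) = (p−1)(q−1) = 22·52 = 1144.
Need d with 5·d ≡ 1 (mod 1144). Apply the extended Euclidean algorithm:
1144 = 228*5 + 4
5 = 1*4 + 1
4 = 4*1 + 0
Back-substitute:
1 = 5 − 4
1 = −1144 + 229·5
So 5·229 ≡ 1 (mod 1144), hence d = 229.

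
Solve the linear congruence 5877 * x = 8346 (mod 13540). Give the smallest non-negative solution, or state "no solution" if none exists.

First find gcd(5877, 13540):
13540 = 2*5877 + 1786
5877 = 3*1786 + 519
1786 = 3*519 + 229
519 = 2*229 + 61
229 = 3*61 + 46
61 = 1*46 + 15
46 = 3*15 + 1
15 = 15*1 + 0
gcd = 1, so a unique solution mod 13540 exists.
Back-substitute for the Bézout coefficients:
1 = 46 − 3·15
1 = −3·61 + 4·46
1 = 4·229 − 15·61
1 = −15·519 + 34·229
1 = 34·1786 − 117·519
1 = −117·5877 + 385·1786
1 = 385·13540 − 887·5877
So 5877·(-887) ≡ 1 (mod 13540), giving 5877⁻¹ ≡ 12653.
x ≡ 5877⁻¹·8346 ≡ 12653·8346 ≡ 3478 (mod 13540).

3478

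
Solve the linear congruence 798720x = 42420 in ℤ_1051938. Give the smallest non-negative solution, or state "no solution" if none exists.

First find gcd(798720, 1051938):
1051938 = 1×798720 + 253218
798720 = 3×253218 + 39066
253218 = 6×39066 + 18822
39066 = 2×18822 + 1422
18822 = 13×1422 + 336
1422 = 4×336 + 78
336 = 4×78 + 24
78 = 3×24 + 6
24 = 4×6 + 0
gcd = 6 and 6 | 42420, so solutions exist. Divide through by 6: 133120x ≡ 7070 (mod 175323).
Now find 133120⁻¹ mod 175323:
175323 = 1·133120 + 42203
133120 = 3·42203 + 6511
42203 = 6·6511 + 3137
6511 = 2·3137 + 237
3137 = 13·237 + 56
237 = 4·56 + 13
56 = 4·13 + 4
13 = 3·4 + 1
4 = 4·1 + 0
Back-substitute:
1 = 13 − 3·4
1 = −3·56 + 13·13
1 = 13·237 − 55·56
1 = −55·3137 + 728·237
1 = 728·6511 − 1511·3137
1 = −1511·42203 + 9794·6511
1 = 9794·133120 − 30893·42203
1 = −30893·175323 + 40687·133120
So 133120⁻¹ ≡ 40687 (mod 175323).
Then x ≡ 40687·7070 ≡ 127370 (mod 175323); the smallest non-negative solution is x = 127370.

127370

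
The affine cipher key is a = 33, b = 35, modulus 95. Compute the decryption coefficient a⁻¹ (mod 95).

Extended Euclidean algorithm:
95 = 2×33 + 29
33 = 1×29 + 4
29 = 7×4 + 1
4 = 4×1 + 0
gcd = 1, so the inverse exists. Back-substitute:
1 = 29 − 7·4
1 = −7·33 + 8·29
1 = 8·95 − 23·33
Hence 33⁻¹ ≡ -23 ≡ 72 (mod 95).

72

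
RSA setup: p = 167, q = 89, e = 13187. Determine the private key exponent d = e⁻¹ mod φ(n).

4955

φ(n) = (p−1)(q−1) = 166·88 = 14608.
Need d with 13187·d ≡ 1 (mod 14608). Apply the extended Euclidean algorithm:
14608 = 1·13187 + 1421
13187 = 9·1421 + 398
1421 = 3·398 + 227
398 = 1·227 + 171
227 = 1·171 + 56
171 = 3·56 + 3
56 = 18·3 + 2
3 = 1·2 + 1
2 = 2·1 + 0
Back-substitute:
1 = 3 − 2
1 = −56 + 19·3
1 = 19·171 − 58·56
1 = −58·227 + 77·171
1 = 77·398 − 135·227
1 = −135·1421 + 482·398
1 = 482·13187 − 4473·1421
1 = −4473·14608 + 4955·13187
So 13187·4955 ≡ 1 (mod 14608), hence d = 4955.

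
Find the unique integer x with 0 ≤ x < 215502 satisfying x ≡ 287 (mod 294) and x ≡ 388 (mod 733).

199031

Write x = 287 + 294·k. Then 294·k ≡ 388 − 287 ≡ 101 (mod 733).
Need 294⁻¹ mod 733. Extended Euclid on (733, 294):
733 = 2·294 + 145
294 = 2·145 + 4
145 = 36·4 + 1
4 = 4·1 + 0
Back-substitute:
1 = 145 − 36·4
1 = −36·294 + 73·145
1 = 73·733 − 182·294
294⁻¹ ≡ 551 (mod 733), so k ≡ 551·101 ≡ 676 (mod 733).
x = 287 + 294·676 = 199031.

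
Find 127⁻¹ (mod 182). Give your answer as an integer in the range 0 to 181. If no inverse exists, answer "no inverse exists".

43

gcd(182, 127) by repeated division:
182 = 1*127 + 55
127 = 2*55 + 17
55 = 3*17 + 4
17 = 4*4 + 1
4 = 4*1 + 0
gcd = 1, so the inverse exists. Back-substitute:
1 = 17 − 4·4
1 = −4·55 + 13·17
1 = 13·127 − 30·55
1 = −30·182 + 43·127
So 127·43 ≡ 1 (mod 182).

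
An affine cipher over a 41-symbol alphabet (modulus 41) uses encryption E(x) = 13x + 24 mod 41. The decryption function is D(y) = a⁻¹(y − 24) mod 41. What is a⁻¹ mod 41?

19

Run Euclid on (41, 13):
41 = 3·13 + 2
13 = 6·2 + 1
2 = 2·1 + 0
The gcd is 1. Working backward:
1 = 13 − 6·2
1 = −6·41 + 19·13
So 13·19 ≡ 1 (mod 41).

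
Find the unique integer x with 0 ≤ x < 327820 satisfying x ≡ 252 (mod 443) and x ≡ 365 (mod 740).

Write x = 252 + 443·k. Then 443·k ≡ 365 − 252 ≡ 113 (mod 740).
Need 443⁻¹ mod 740. Extended Euclid on (740, 443):
740 = 1×443 + 297
443 = 1×297 + 146
297 = 2×146 + 5
146 = 29×5 + 1
5 = 5×1 + 0
Back-substitute:
1 = 146 − 29·5
1 = −29·297 + 59·146
1 = 59·443 − 88·297
1 = −88·740 + 147·443
443⁻¹ ≡ 147 (mod 740), so k ≡ 147·113 ≡ 331 (mod 740).
x = 252 + 443·331 = 146885.

146885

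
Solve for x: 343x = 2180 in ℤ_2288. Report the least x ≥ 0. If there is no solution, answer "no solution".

First find gcd(343, 2288):
2288 = 6·343 + 230
343 = 1·230 + 113
230 = 2·113 + 4
113 = 28·4 + 1
4 = 4·1 + 0
gcd = 1, so a unique solution mod 2288 exists.
Back-substitute for the Bézout coefficients:
1 = 113 − 28·4
1 = −28·230 + 57·113
1 = 57·343 − 85·230
1 = −85·2288 + 567·343
So 343·(567) ≡ 1 (mod 2288), giving 343⁻¹ ≡ 567.
x ≡ 343⁻¹·2180 ≡ 567·2180 ≡ 540 (mod 2288).

540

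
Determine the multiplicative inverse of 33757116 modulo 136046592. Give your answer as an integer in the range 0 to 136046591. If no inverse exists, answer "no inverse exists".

no inverse exists

Euclidean algorithm on 136046592, 33757116:
136046592 = 4·33757116 + 1018128
33757116 = 33·1018128 + 158892
1018128 = 6·158892 + 64776
158892 = 2·64776 + 29340
64776 = 2·29340 + 6096
29340 = 4·6096 + 4956
6096 = 1·4956 + 1140
4956 = 4·1140 + 396
1140 = 2·396 + 348
396 = 1·348 + 48
348 = 7·48 + 12
48 = 4·12 + 0
Since gcd = 12 > 1, 33757116 is not a unit mod 136046592.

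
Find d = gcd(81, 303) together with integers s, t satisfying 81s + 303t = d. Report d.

Repeated division:
303 = 3*81 + 60
81 = 1*60 + 21
60 = 2*21 + 18
21 = 1*18 + 3
18 = 6*3 + 0
gcd(81, 303) = 3.
Working backward:
3 = 21 − 18
3 = −60 + 3·21
3 = 3·81 − 4·60
3 = −4·303 + 15·81
So 3 = (-4)·303 + (15)·81.

3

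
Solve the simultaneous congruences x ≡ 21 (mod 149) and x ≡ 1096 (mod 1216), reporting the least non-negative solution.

120264

Write x = 21 + 149·k. Then 149·k ≡ 1096 − 21 ≡ 1075 (mod 1216).
Need 149⁻¹ mod 1216. Extended Euclid on (1216, 149):
1216 = 8·149 + 24
149 = 6·24 + 5
24 = 4·5 + 4
5 = 1·4 + 1
4 = 4·1 + 0
Back-substitute:
1 = 5 − 4
1 = −24 + 5·5
1 = 5·149 − 31·24
1 = −31·1216 + 253·149
149⁻¹ ≡ 253 (mod 1216), so k ≡ 253·1075 ≡ 807 (mod 1216).
x = 21 + 149·807 = 120264.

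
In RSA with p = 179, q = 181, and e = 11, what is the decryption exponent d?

φ(n) = (p−1)(q−1) = 178·180 = 32040.
Need d with 11·d ≡ 1 (mod 32040). Apply the extended Euclidean algorithm:
32040 = 2912*11 + 8
11 = 1*8 + 3
8 = 2*3 + 2
3 = 1*2 + 1
2 = 2*1 + 0
Back-substitute:
1 = 3 − 2
1 = −8 + 3·3
1 = 3·11 − 4·8
1 = −4·32040 + 11651·11
So 11·11651 ≡ 1 (mod 32040), hence d = 11651.

11651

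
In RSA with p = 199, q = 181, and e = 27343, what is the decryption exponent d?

φ(n) = (p−1)(q−1) = 198·180 = 35640.
Need d with 27343·d ≡ 1 (mod 35640). Apply the extended Euclidean algorithm:
35640 = 1·27343 + 8297
27343 = 3·8297 + 2452
8297 = 3·2452 + 941
2452 = 2·941 + 570
941 = 1·570 + 371
570 = 1·371 + 199
371 = 1·199 + 172
199 = 1·172 + 27
172 = 6·27 + 10
27 = 2·10 + 7
10 = 1·7 + 3
7 = 2·3 + 1
3 = 3·1 + 0
Back-substitute:
1 = 7 − 2·3
1 = −2·10 + 3·7
1 = 3·27 − 8·10
1 = −8·172 + 51·27
1 = 51·199 − 59·172
1 = −59·371 + 110·199
1 = 110·570 − 169·371
1 = −169·941 + 279·570
1 = 279·2452 − 727·941
1 = −727·8297 + 2460·2452
1 = 2460·27343 − 8107·8297
1 = −8107·35640 + 10567·27343
So 27343·10567 ≡ 1 (mod 35640), hence d = 10567.

10567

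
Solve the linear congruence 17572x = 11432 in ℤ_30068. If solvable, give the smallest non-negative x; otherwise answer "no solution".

1361

First find gcd(17572, 30068):
30068 = 1·17572 + 12496
17572 = 1·12496 + 5076
12496 = 2·5076 + 2344
5076 = 2·2344 + 388
2344 = 6·388 + 16
388 = 24·16 + 4
16 = 4·4 + 0
gcd = 4 and 4 | 11432, so solutions exist. Divide through by 4: 4393x ≡ 2858 (mod 7517).
Now find 4393⁻¹ mod 7517:
7517 = 1*4393 + 3124
4393 = 1*3124 + 1269
3124 = 2*1269 + 586
1269 = 2*586 + 97
586 = 6*97 + 4
97 = 24*4 + 1
4 = 4*1 + 0
Back-substitute:
1 = 97 − 24·4
1 = −24·586 + 145·97
1 = 145·1269 − 314·586
1 = −314·3124 + 773·1269
1 = 773·4393 − 1087·3124
1 = −1087·7517 + 1860·4393
So 4393⁻¹ ≡ 1860 (mod 7517).
Then x ≡ 1860·2858 ≡ 1361 (mod 7517); the smallest non-negative solution is x = 1361.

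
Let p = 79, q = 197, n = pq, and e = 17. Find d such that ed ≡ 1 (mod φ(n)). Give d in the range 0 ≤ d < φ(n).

8993

φ(n) = (p−1)(q−1) = 78·196 = 15288.
Need d with 17·d ≡ 1 (mod 15288). Apply the extended Euclidean algorithm:
15288 = 899×17 + 5
17 = 3×5 + 2
5 = 2×2 + 1
2 = 2×1 + 0
Back-substitute:
1 = 5 − 2·2
1 = −2·17 + 7·5
1 = 7·15288 − 6295·17
So 17·(-6295) ≡ 1 (mod 15288), hence d ≡ -6295 ≡ 8993 (mod 15288).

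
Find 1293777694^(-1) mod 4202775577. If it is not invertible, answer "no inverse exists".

Euclidean algorithm on 4202775577, 1293777694:
4202775577 = 3*1293777694 + 321442495
1293777694 = 4*321442495 + 8007714
321442495 = 40*8007714 + 1133935
8007714 = 7*1133935 + 70169
1133935 = 16*70169 + 11231
70169 = 6*11231 + 2783
11231 = 4*2783 + 99
2783 = 28*99 + 11
99 = 9*11 + 0
Since gcd = 11 > 1, 1293777694 is not a unit mod 4202775577.

no inverse exists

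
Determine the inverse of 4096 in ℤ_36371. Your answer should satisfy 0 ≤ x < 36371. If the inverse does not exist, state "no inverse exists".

Extended Euclidean algorithm:
36371 = 8·4096 + 3603
4096 = 1·3603 + 493
3603 = 7·493 + 152
493 = 3·152 + 37
152 = 4·37 + 4
37 = 9·4 + 1
4 = 4·1 + 0
Since gcd(4096, 36371) = 1, back-substitute to write 1 as a combination:
1 = 37 − 9·4
1 = −9·152 + 37·37
1 = 37·493 − 120·152
1 = −120·3603 + 877·493
1 = 877·4096 − 997·3603
1 = −997·36371 + 8853·4096
So 4096·8853 ≡ 1 (mod 36371).

8853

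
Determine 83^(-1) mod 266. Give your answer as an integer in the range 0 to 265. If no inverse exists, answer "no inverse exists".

Extended Euclidean algorithm:
266 = 3·83 + 17
83 = 4·17 + 15
17 = 1·15 + 2
15 = 7·2 + 1
2 = 2·1 + 0
gcd = 1, so the inverse exists. Back-substitute:
1 = 15 − 7·2
1 = −7·17 + 8·15
1 = 8·83 − 39·17
1 = −39·266 + 125·83
So 83·125 ≡ 1 (mod 266).

125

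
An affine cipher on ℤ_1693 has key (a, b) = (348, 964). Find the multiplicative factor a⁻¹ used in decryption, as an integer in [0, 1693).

1513

Extended Euclidean algorithm:
1693 = 4×348 + 301
348 = 1×301 + 47
301 = 6×47 + 19
47 = 2×19 + 9
19 = 2×9 + 1
9 = 9×1 + 0
Since gcd(348, 1693) = 1, back-substitute to write 1 as a combination:
1 = 19 − 2·9
1 = −2·47 + 5·19
1 = 5·301 − 32·47
1 = −32·348 + 37·301
1 = 37·1693 − 180·348
Thus 348·(-180) ≡ 1 (mod 1693); reducing, -180 mod 1693 = 1513.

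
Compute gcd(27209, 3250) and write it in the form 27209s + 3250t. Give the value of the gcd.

Repeated division:
27209 = 8*3250 + 1209
3250 = 2*1209 + 832
1209 = 1*832 + 377
832 = 2*377 + 78
377 = 4*78 + 65
78 = 1*65 + 13
65 = 5*13 + 0
gcd(27209, 3250) = 13.
Express as a combination:
13 = 78 − 65
13 = −377 + 5·78
13 = 5·832 − 11·377
13 = −11·1209 + 16·832
13 = 16·3250 − 43·1209
13 = −43·27209 + 360·3250
So 13 = (-43)·27209 + (360)·3250.

13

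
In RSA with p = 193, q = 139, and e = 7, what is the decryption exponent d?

22711

φ(n) = (p−1)(q−1) = 192·138 = 26496.
Need d with 7·d ≡ 1 (mod 26496). Apply the extended Euclidean algorithm:
26496 = 3785×7 + 1
7 = 7×1 + 0
Back-substitute:
1 = 26496 − 3785·7
So 7·(-3785) ≡ 1 (mod 26496), hence d ≡ -3785 ≡ 22711 (mod 26496).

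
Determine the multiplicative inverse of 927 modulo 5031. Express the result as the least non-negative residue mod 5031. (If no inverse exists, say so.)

no inverse exists

Compute gcd(927, 5031):
5031 = 5*927 + 396
927 = 2*396 + 135
396 = 2*135 + 126
135 = 1*126 + 9
126 = 14*9 + 0
The gcd is 9, not 1, hence no inverse exists.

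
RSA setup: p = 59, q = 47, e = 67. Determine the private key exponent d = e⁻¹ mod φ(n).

φ(n) = (p−1)(q−1) = 58·46 = 2668.
Need d with 67·d ≡ 1 (mod 2668). Apply the extended Euclidean algorithm:
2668 = 39·67 + 55
67 = 1·55 + 12
55 = 4·12 + 7
12 = 1·7 + 5
7 = 1·5 + 2
5 = 2·2 + 1
2 = 2·1 + 0
Back-substitute:
1 = 5 − 2·2
1 = −2·7 + 3·5
1 = 3·12 − 5·7
1 = −5·55 + 23·12
1 = 23·67 − 28·55
1 = −28·2668 + 1115·67
So 67·1115 ≡ 1 (mod 2668), hence d = 1115.

1115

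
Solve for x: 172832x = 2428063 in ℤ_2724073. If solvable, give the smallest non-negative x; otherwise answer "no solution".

First find gcd(172832, 2724073):
2724073 = 15·172832 + 131593
172832 = 1·131593 + 41239
131593 = 3·41239 + 7876
41239 = 5·7876 + 1859
7876 = 4·1859 + 440
1859 = 4·440 + 99
440 = 4·99 + 44
99 = 2·44 + 11
44 = 4·11 + 0
gcd = 11 and 11 | 2428063, so solutions exist. Divide through by 11: 15712x ≡ 220733 (mod 247643).
Now find 15712⁻¹ mod 247643:
247643 = 15*15712 + 11963
15712 = 1*11963 + 3749
11963 = 3*3749 + 716
3749 = 5*716 + 169
716 = 4*169 + 40
169 = 4*40 + 9
40 = 4*9 + 4
9 = 2*4 + 1
4 = 4*1 + 0
Back-substitute:
1 = 9 − 2·4
1 = −2·40 + 9·9
1 = 9·169 − 38·40
1 = −38·716 + 161·169
1 = 161·3749 − 843·716
1 = −843·11963 + 2690·3749
1 = 2690·15712 − 3533·11963
1 = −3533·247643 + 55685·15712
So 15712⁻¹ ≡ 55685 (mod 247643).
Then x ≡ 55685·220733 ≡ 4443 (mod 247643); the smallest non-negative solution is x = 4443.

4443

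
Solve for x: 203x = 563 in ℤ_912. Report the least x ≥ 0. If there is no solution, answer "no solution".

First find gcd(203, 912):
912 = 4·203 + 100
203 = 2·100 + 3
100 = 33·3 + 1
3 = 3·1 + 0
gcd = 1, so a unique solution mod 912 exists.
Back-substitute for the Bézout coefficients:
1 = 100 − 33·3
1 = −33·203 + 67·100
1 = 67·912 − 301·203
So 203·(-301) ≡ 1 (mod 912), giving 203⁻¹ ≡ 611.
x ≡ 203⁻¹·563 ≡ 611·563 ≡ 169 (mod 912).

169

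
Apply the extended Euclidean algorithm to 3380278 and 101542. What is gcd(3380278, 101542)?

2

Euclidean algorithm:
3380278 = 33×101542 + 29392
101542 = 3×29392 + 13366
29392 = 2×13366 + 2660
13366 = 5×2660 + 66
2660 = 40×66 + 20
66 = 3×20 + 6
20 = 3×6 + 2
6 = 3×2 + 0
gcd(3380278, 101542) = 2.
Working backward:
2 = 20 − 3·6
2 = −3·66 + 10·20
2 = 10·2660 − 403·66
2 = −403·13366 + 2025·2660
2 = 2025·29392 − 4453·13366
2 = −4453·101542 + 15384·29392
2 = 15384·3380278 − 512125·101542
So 2 = (15384)·3380278 + (-512125)·101542.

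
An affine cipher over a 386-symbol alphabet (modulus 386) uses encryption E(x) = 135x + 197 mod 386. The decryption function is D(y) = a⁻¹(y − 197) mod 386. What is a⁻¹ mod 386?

183

Apply the Euclidean algorithm to 386 and 135:
386 = 2×135 + 116
135 = 1×116 + 19
116 = 6×19 + 2
19 = 9×2 + 1
2 = 2×1 + 0
gcd = 1, so the inverse exists. Back-substitute:
1 = 19 − 9·2
1 = −9·116 + 55·19
1 = 55·135 − 64·116
1 = −64·386 + 183·135
So 135·183 ≡ 1 (mod 386).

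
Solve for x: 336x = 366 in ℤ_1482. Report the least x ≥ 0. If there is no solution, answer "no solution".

First find gcd(336, 1482):
1482 = 4×336 + 138
336 = 2×138 + 60
138 = 2×60 + 18
60 = 3×18 + 6
18 = 3×6 + 0
gcd = 6 and 6 | 366, so solutions exist. Divide through by 6: 56x ≡ 61 (mod 247).
Now find 56⁻¹ mod 247:
247 = 4*56 + 23
56 = 2*23 + 10
23 = 2*10 + 3
10 = 3*3 + 1
3 = 3*1 + 0
Back-substitute:
1 = 10 − 3·3
1 = −3·23 + 7·10
1 = 7·56 − 17·23
1 = −17·247 + 75·56
So 56⁻¹ ≡ 75 (mod 247).
Then x ≡ 75·61 ≡ 129 (mod 247); the smallest non-negative solution is x = 129.

129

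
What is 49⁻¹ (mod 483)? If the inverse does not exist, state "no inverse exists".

Euclidean algorithm on 483, 49:
483 = 9*49 + 42
49 = 1*42 + 7
42 = 6*7 + 0
The gcd is 7, not 1, hence no inverse exists.

no inverse exists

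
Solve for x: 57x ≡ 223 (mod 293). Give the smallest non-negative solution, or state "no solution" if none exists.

117

First find gcd(57, 293):
293 = 5×57 + 8
57 = 7×8 + 1
8 = 8×1 + 0
gcd = 1, so a unique solution mod 293 exists.
Back-substitute for the Bézout coefficients:
1 = 57 − 7·8
1 = −7·293 + 36·57
So 57·(36) ≡ 1 (mod 293), giving 57⁻¹ ≡ 36.
x ≡ 57⁻¹·223 ≡ 36·223 ≡ 117 (mod 293).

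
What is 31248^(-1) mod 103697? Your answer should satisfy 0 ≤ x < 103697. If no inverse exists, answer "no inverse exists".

80703

Run Euclid on (103697, 31248):
103697 = 3×31248 + 9953
31248 = 3×9953 + 1389
9953 = 7×1389 + 230
1389 = 6×230 + 9
230 = 25×9 + 5
9 = 1×5 + 4
5 = 1×4 + 1
4 = 4×1 + 0
Since gcd(31248, 103697) = 1, back-substitute to write 1 as a combination:
1 = 5 − 4
1 = −9 + 2·5
1 = 2·230 − 51·9
1 = −51·1389 + 308·230
1 = 308·9953 − 2207·1389
1 = −2207·31248 + 6929·9953
1 = 6929·103697 − 22994·31248
Thus 31248·(-22994) ≡ 1 (mod 103697); reducing, -22994 mod 103697 = 80703.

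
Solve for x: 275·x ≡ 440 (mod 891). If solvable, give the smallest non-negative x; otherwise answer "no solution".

34

First find gcd(275, 891):
891 = 3*275 + 66
275 = 4*66 + 11
66 = 6*11 + 0
gcd = 11 and 11 | 440, so solutions exist. Divide through by 11: 25x ≡ 40 (mod 81).
Now find 25⁻¹ mod 81:
81 = 3·25 + 6
25 = 4·6 + 1
6 = 6·1 + 0
Back-substitute:
1 = 25 − 4·6
1 = −4·81 + 13·25
So 25⁻¹ ≡ 13 (mod 81).
Then x ≡ 13·40 ≡ 34 (mod 81); the smallest non-negative solution is x = 34.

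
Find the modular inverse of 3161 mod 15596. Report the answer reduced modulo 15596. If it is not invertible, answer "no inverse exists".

597

Extended Euclidean algorithm:
15596 = 4×3161 + 2952
3161 = 1×2952 + 209
2952 = 14×209 + 26
209 = 8×26 + 1
26 = 26×1 + 0
Since gcd(3161, 15596) = 1, back-substitute to write 1 as a combination:
1 = 209 − 8·26
1 = −8·2952 + 113·209
1 = 113·3161 − 121·2952
1 = −121·15596 + 597·3161
So 3161·597 ≡ 1 (mod 15596).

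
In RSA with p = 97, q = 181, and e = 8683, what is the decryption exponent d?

φ(n) = (p−1)(q−1) = 96·180 = 17280.
Need d with 8683·d ≡ 1 (mod 17280). Apply the extended Euclidean algorithm:
17280 = 1×8683 + 8597
8683 = 1×8597 + 86
8597 = 99×86 + 83
86 = 1×83 + 3
83 = 27×3 + 2
3 = 1×2 + 1
2 = 2×1 + 0
Back-substitute:
1 = 3 − 2
1 = −83 + 28·3
1 = 28·86 − 29·83
1 = −29·8597 + 2899·86
1 = 2899·8683 − 2928·8597
1 = −2928·17280 + 5827·8683
So 8683·5827 ≡ 1 (mod 17280), hence d = 5827.

5827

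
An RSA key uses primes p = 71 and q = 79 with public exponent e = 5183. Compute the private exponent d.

φ(n) = (p−1)(q−1) = 70·78 = 5460.
Need d with 5183·d ≡ 1 (mod 5460). Apply the extended Euclidean algorithm:
5460 = 1·5183 + 277
5183 = 18·277 + 197
277 = 1·197 + 80
197 = 2·80 + 37
80 = 2·37 + 6
37 = 6·6 + 1
6 = 6·1 + 0
Back-substitute:
1 = 37 − 6·6
1 = −6·80 + 13·37
1 = 13·197 − 32·80
1 = −32·277 + 45·197
1 = 45·5183 − 842·277
1 = −842·5460 + 887·5183
So 5183·887 ≡ 1 (mod 5460), hence d = 887.

887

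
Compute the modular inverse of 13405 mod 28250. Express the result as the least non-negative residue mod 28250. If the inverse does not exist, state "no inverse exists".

Euclidean algorithm on 28250, 13405:
28250 = 2*13405 + 1440
13405 = 9*1440 + 445
1440 = 3*445 + 105
445 = 4*105 + 25
105 = 4*25 + 5
25 = 5*5 + 0
gcd(13405, 28250) = 5 ≠ 1, so 13405 has no multiplicative inverse modulo 28250.

no inverse exists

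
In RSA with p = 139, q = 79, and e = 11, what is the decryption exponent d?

8807

φ(n) = (p−1)(q−1) = 138·78 = 10764.
Need d with 11·d ≡ 1 (mod 10764). Apply the extended Euclidean algorithm:
10764 = 978*11 + 6
11 = 1*6 + 5
6 = 1*5 + 1
5 = 5*1 + 0
Back-substitute:
1 = 6 − 5
1 = −11 + 2·6
1 = 2·10764 − 1957·11
So 11·(-1957) ≡ 1 (mod 10764), hence d ≡ -1957 ≡ 8807 (mod 10764).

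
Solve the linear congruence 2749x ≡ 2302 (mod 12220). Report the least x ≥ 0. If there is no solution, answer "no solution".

First find gcd(2749, 12220):
12220 = 4*2749 + 1224
2749 = 2*1224 + 301
1224 = 4*301 + 20
301 = 15*20 + 1
20 = 20*1 + 0
gcd = 1, so a unique solution mod 12220 exists.
Back-substitute for the Bézout coefficients:
1 = 301 − 15·20
1 = −15·1224 + 61·301
1 = 61·2749 − 137·1224
1 = −137·12220 + 609·2749
So 2749·(609) ≡ 1 (mod 12220), giving 2749⁻¹ ≡ 609.
x ≡ 2749⁻¹·2302 ≡ 609·2302 ≡ 8838 (mod 12220).

8838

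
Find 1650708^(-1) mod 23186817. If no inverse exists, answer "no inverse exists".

no inverse exists

Euclidean algorithm on 23186817, 1650708:
23186817 = 14·1650708 + 76905
1650708 = 21·76905 + 35703
76905 = 2·35703 + 5499
35703 = 6·5499 + 2709
5499 = 2·2709 + 81
2709 = 33·81 + 36
81 = 2·36 + 9
36 = 4·9 + 0
Since gcd = 9 > 1, 1650708 is not a unit mod 23186817.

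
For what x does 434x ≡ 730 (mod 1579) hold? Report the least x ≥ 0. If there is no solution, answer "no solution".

First find gcd(434, 1579):
1579 = 3·434 + 277
434 = 1·277 + 157
277 = 1·157 + 120
157 = 1·120 + 37
120 = 3·37 + 9
37 = 4·9 + 1
9 = 9·1 + 0
gcd = 1, so a unique solution mod 1579 exists.
Back-substitute for the Bézout coefficients:
1 = 37 − 4·9
1 = −4·120 + 13·37
1 = 13·157 − 17·120
1 = −17·277 + 30·157
1 = 30·434 − 47·277
1 = −47·1579 + 171·434
So 434·(171) ≡ 1 (mod 1579), giving 434⁻¹ ≡ 171.
x ≡ 434⁻¹·730 ≡ 171·730 ≡ 89 (mod 1579).

89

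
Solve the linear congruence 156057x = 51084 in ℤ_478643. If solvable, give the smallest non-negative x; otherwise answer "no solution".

First find gcd(156057, 478643):
478643 = 3×156057 + 10472
156057 = 14×10472 + 9449
10472 = 1×9449 + 1023
9449 = 9×1023 + 242
1023 = 4×242 + 55
242 = 4×55 + 22
55 = 2×22 + 11
22 = 2×11 + 0
gcd = 11 and 11 | 51084, so solutions exist. Divide through by 11: 14187x ≡ 4644 (mod 43513).
Now find 14187⁻¹ mod 43513:
43513 = 3×14187 + 952
14187 = 14×952 + 859
952 = 1×859 + 93
859 = 9×93 + 22
93 = 4×22 + 5
22 = 4×5 + 2
5 = 2×2 + 1
2 = 2×1 + 0
Back-substitute:
1 = 5 − 2·2
1 = −2·22 + 9·5
1 = 9·93 − 38·22
1 = −38·859 + 351·93
1 = 351·952 − 389·859
1 = −389·14187 + 5797·952
1 = 5797·43513 − 17780·14187
So 14187·(-17780) ≡ 1 (mod 43513), i.e. 14187⁻¹ ≡ 25733.
Then x ≡ 25733·4644 ≡ 17354 (mod 43513); the smallest non-negative solution is x = 17354.

17354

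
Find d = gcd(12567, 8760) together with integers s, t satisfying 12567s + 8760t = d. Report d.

Repeated division:
12567 = 1×8760 + 3807
8760 = 2×3807 + 1146
3807 = 3×1146 + 369
1146 = 3×369 + 39
369 = 9×39 + 18
39 = 2×18 + 3
18 = 6×3 + 0
gcd(12567, 8760) = 3.
Working backward:
3 = 39 − 2·18
3 = −2·369 + 19·39
3 = 19·1146 − 59·369
3 = −59·3807 + 196·1146
3 = 196·8760 − 451·3807
3 = −451·12567 + 647·8760
So 3 = (-451)·12567 + (647)·8760.

3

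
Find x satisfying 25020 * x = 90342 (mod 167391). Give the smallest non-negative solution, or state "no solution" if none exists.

13237

First find gcd(25020, 167391):
167391 = 6·25020 + 17271
25020 = 1·17271 + 7749
17271 = 2·7749 + 1773
7749 = 4·1773 + 657
1773 = 2·657 + 459
657 = 1·459 + 198
459 = 2·198 + 63
198 = 3·63 + 9
63 = 7·9 + 0
gcd = 9 and 9 | 90342, so solutions exist. Divide through by 9: 2780x ≡ 10038 (mod 18599).
Now find 2780⁻¹ mod 18599:
18599 = 6*2780 + 1919
2780 = 1*1919 + 861
1919 = 2*861 + 197
861 = 4*197 + 73
197 = 2*73 + 51
73 = 1*51 + 22
51 = 2*22 + 7
22 = 3*7 + 1
7 = 7*1 + 0
Back-substitute:
1 = 22 − 3·7
1 = −3·51 + 7·22
1 = 7·73 − 10·51
1 = −10·197 + 27·73
1 = 27·861 − 118·197
1 = −118·1919 + 263·861
1 = 263·2780 − 381·1919
1 = −381·18599 + 2549·2780
So 2780⁻¹ ≡ 2549 (mod 18599).
Then x ≡ 2549·10038 ≡ 13237 (mod 18599); the smallest non-negative solution is x = 13237.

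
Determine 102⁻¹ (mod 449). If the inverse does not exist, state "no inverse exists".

gcd(449, 102) by repeated division:
449 = 4×102 + 41
102 = 2×41 + 20
41 = 2×20 + 1
20 = 20×1 + 0
Since gcd(102, 449) = 1, back-substitute to write 1 as a combination:
1 = 41 − 2·20
1 = −2·102 + 5·41
1 = 5·449 − 22·102
Thus 102·(-22) ≡ 1 (mod 449); reducing, -22 mod 449 = 427.

427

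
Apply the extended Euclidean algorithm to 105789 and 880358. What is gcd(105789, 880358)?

Euclidean algorithm:
880358 = 8·105789 + 34046
105789 = 3·34046 + 3651
34046 = 9·3651 + 1187
3651 = 3·1187 + 90
1187 = 13·90 + 17
90 = 5·17 + 5
17 = 3·5 + 2
5 = 2·2 + 1
2 = 2·1 + 0
gcd(105789, 880358) = 1.
Back-substituting:
1 = 5 − 2·2
1 = −2·17 + 7·5
1 = 7·90 − 37·17
1 = −37·1187 + 488·90
1 = 488·3651 − 1501·1187
1 = −1501·34046 + 13997·3651
1 = 13997·105789 − 43492·34046
1 = −43492·880358 + 361933·105789
So 1 = (-43492)·880358 + (361933)·105789.

1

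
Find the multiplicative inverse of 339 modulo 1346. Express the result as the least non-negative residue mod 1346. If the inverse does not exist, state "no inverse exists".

135

Apply the Euclidean algorithm to 1346 and 339:
1346 = 3·339 + 329
339 = 1·329 + 10
329 = 32·10 + 9
10 = 1·9 + 1
9 = 9·1 + 0
The gcd is 1. Working backward:
1 = 10 − 9
1 = −329 + 33·10
1 = 33·339 − 34·329
1 = −34·1346 + 135·339
So 339·135 ≡ 1 (mod 1346).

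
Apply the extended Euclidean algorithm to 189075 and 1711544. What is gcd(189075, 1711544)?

Apply Euclid's algorithm to 1711544 and 189075:
1711544 = 9*189075 + 9869
189075 = 19*9869 + 1564
9869 = 6*1564 + 485
1564 = 3*485 + 109
485 = 4*109 + 49
109 = 2*49 + 11
49 = 4*11 + 5
11 = 2*5 + 1
5 = 5*1 + 0
gcd(189075, 1711544) = 1.
Working backward:
1 = 11 − 2·5
1 = −2·49 + 9·11
1 = 9·109 − 20·49
1 = −20·485 + 89·109
1 = 89·1564 − 287·485
1 = −287·9869 + 1811·1564
1 = 1811·189075 − 34696·9869
1 = −34696·1711544 + 314075·189075
So 1 = (-34696)·1711544 + (314075)·189075.

1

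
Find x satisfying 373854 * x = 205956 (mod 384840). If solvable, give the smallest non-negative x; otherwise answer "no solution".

61494

First find gcd(373854, 384840):
384840 = 1×373854 + 10986
373854 = 34×10986 + 330
10986 = 33×330 + 96
330 = 3×96 + 42
96 = 2×42 + 12
42 = 3×12 + 6
12 = 2×6 + 0
gcd = 6 and 6 | 205956, so solutions exist. Divide through by 6: 62309x ≡ 34326 (mod 64140).
Now find 62309⁻¹ mod 64140:
64140 = 1×62309 + 1831
62309 = 34×1831 + 55
1831 = 33×55 + 16
55 = 3×16 + 7
16 = 2×7 + 2
7 = 3×2 + 1
2 = 2×1 + 0
Back-substitute:
1 = 7 − 3·2
1 = −3·16 + 7·7
1 = 7·55 − 24·16
1 = −24·1831 + 799·55
1 = 799·62309 − 27190·1831
1 = −27190·64140 + 27989·62309
So 62309⁻¹ ≡ 27989 (mod 64140).
Then x ≡ 27989·34326 ≡ 61494 (mod 64140); the smallest non-negative solution is x = 61494.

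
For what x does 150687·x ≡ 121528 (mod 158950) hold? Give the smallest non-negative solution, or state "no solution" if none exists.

First find gcd(150687, 158950):
158950 = 1*150687 + 8263
150687 = 18*8263 + 1953
8263 = 4*1953 + 451
1953 = 4*451 + 149
451 = 3*149 + 4
149 = 37*4 + 1
4 = 4*1 + 0
gcd = 1, so a unique solution mod 158950 exists.
Back-substitute for the Bézout coefficients:
1 = 149 − 37·4
1 = −37·451 + 112·149
1 = 112·1953 − 485·451
1 = −485·8263 + 2052·1953
1 = 2052·150687 − 37421·8263
1 = −37421·158950 + 39473·150687
So 150687·(39473) ≡ 1 (mod 158950), giving 150687⁻¹ ≡ 39473.
x ≡ 150687⁻¹·121528 ≡ 39473·121528 ≡ 122694 (mod 158950).

122694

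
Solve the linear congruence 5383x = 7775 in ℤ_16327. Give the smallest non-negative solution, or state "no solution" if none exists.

First find gcd(5383, 16327):
16327 = 3×5383 + 178
5383 = 30×178 + 43
178 = 4×43 + 6
43 = 7×6 + 1
6 = 6×1 + 0
gcd = 1, so a unique solution mod 16327 exists.
Back-substitute for the Bézout coefficients:
1 = 43 − 7·6
1 = −7·178 + 29·43
1 = 29·5383 − 877·178
1 = −877·16327 + 2660·5383
So 5383·(2660) ≡ 1 (mod 16327), giving 5383⁻¹ ≡ 2660.
x ≡ 5383⁻¹·7775 ≡ 2660·7775 ≡ 11518 (mod 16327).

11518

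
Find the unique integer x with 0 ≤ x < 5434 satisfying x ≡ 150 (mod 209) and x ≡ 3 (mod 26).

Write x = 150 + 209·k. Then 209·k ≡ 3 − 150 ≡ 9 (mod 26).
Need 209⁻¹ mod 26. Extended Euclid on (26, 1):
26 = 26*1 + 0
209⁻¹ ≡ 1 (mod 26), so k ≡ 1·9 ≡ 9 (mod 26).
x = 150 + 209·9 = 2031.

2031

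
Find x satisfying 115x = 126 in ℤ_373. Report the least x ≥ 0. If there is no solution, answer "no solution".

173

First find gcd(115, 373):
373 = 3*115 + 28
115 = 4*28 + 3
28 = 9*3 + 1
3 = 3*1 + 0
gcd = 1, so a unique solution mod 373 exists.
Back-substitute for the Bézout coefficients:
1 = 28 − 9·3
1 = −9·115 + 37·28
1 = 37·373 − 120·115
So 115·(-120) ≡ 1 (mod 373), giving 115⁻¹ ≡ 253.
x ≡ 115⁻¹·126 ≡ 253·126 ≡ 173 (mod 373).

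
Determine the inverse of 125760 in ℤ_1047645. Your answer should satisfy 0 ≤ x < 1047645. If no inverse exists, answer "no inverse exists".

Compute gcd(125760, 1047645):
1047645 = 8×125760 + 41565
125760 = 3×41565 + 1065
41565 = 39×1065 + 30
1065 = 35×30 + 15
30 = 2×15 + 0
The gcd is 15, not 1, hence no inverse exists.

no inverse exists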